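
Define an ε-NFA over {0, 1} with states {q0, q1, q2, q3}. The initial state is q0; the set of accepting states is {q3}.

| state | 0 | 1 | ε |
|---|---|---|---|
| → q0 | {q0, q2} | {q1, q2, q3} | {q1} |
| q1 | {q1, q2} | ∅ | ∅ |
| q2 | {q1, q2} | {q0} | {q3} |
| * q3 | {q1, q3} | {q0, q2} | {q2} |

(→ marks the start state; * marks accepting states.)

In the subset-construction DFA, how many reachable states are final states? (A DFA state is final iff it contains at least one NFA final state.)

2

Start state of the DFA: {q0, q1} (ε-closure of the NFA start).
{q0, q1} --0--> {q0, q1, q2, q3}  [new]
{q0, q1} --1--> {q1, q2, q3}  [new]
{q0, q1, q2, q3} --0--> {q0, q1, q2, q3}  [seen]
{q0, q1, q2, q3} --1--> {q0, q1, q2, q3}  [seen]
{q1, q2, q3} --0--> {q1, q2, q3}  [seen]
{q1, q2, q3} --1--> {q0, q1, q2, q3}  [seen]
Reachable DFA states: {q0, q1}, {q0, q1, q2, q3}, {q1, q2, q3}.
Accepting DFA states (contain an NFA accepting state): {q0, q1, q2, q3}, {q1, q2, q3}.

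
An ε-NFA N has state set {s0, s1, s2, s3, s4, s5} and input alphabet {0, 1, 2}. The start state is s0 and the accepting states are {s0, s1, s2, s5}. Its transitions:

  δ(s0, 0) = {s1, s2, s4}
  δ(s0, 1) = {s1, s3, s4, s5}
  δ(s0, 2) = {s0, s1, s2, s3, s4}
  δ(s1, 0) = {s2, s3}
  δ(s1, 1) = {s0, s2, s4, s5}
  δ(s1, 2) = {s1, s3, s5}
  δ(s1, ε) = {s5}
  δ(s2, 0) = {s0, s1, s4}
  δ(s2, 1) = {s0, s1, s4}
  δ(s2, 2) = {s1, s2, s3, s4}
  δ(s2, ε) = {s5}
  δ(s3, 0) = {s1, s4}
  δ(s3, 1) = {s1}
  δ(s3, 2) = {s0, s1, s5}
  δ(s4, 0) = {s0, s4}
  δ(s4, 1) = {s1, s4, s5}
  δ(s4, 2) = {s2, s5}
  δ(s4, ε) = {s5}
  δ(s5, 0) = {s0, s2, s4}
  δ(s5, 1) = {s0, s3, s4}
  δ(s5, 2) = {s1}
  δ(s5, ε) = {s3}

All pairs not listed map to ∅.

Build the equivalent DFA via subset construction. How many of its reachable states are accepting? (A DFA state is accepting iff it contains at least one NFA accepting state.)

Start state of the DFA: {s0} (ε-closure of the NFA start).
{s0} --0--> {s1, s2, s3, s4, s5}  [new]
{s0} --1--> {s1, s3, s4, s5}  [new]
{s0} --2--> {s0, s1, s2, s3, s4, s5}  [new]
{s1, s2, s3, s4, s5} --0--> {s0, s1, s2, s3, s4, s5}  [seen]
{s1, s2, s3, s4, s5} --1--> {s0, s1, s2, s3, s4, s5}  [seen]
{s1, s2, s3, s4, s5} --2--> {s0, s1, s2, s3, s4, s5}  [seen]
{s1, s3, s4, s5} --0--> {s0, s1, s2, s3, s4, s5}  [seen]
{s1, s3, s4, s5} --1--> {s0, s1, s2, s3, s4, s5}  [seen]
{s1, s3, s4, s5} --2--> {s0, s1, s2, s3, s5}  [new]
{s0, s1, s2, s3, s4, s5} --0--> {s0, s1, s2, s3, s4, s5}  [seen]
{s0, s1, s2, s3, s4, s5} --1--> {s0, s1, s2, s3, s4, s5}  [seen]
{s0, s1, s2, s3, s4, s5} --2--> {s0, s1, s2, s3, s4, s5}  [seen]
{s0, s1, s2, s3, s5} --0--> {s0, s1, s2, s3, s4, s5}  [seen]
{s0, s1, s2, s3, s5} --1--> {s0, s1, s2, s3, s4, s5}  [seen]
{s0, s1, s2, s3, s5} --2--> {s0, s1, s2, s3, s4, s5}  [seen]
Reachable DFA states: {s0}, {s1, s2, s3, s4, s5}, {s1, s3, s4, s5}, {s0, s1, s2, s3, s4, s5}, {s0, s1, s2, s3, s5}.
Accepting DFA states (contain an NFA accepting state): {s0}, {s1, s2, s3, s4, s5}, {s1, s3, s4, s5}, {s0, s1, s2, s3, s4, s5}, {s0, s1, s2, s3, s5}.

5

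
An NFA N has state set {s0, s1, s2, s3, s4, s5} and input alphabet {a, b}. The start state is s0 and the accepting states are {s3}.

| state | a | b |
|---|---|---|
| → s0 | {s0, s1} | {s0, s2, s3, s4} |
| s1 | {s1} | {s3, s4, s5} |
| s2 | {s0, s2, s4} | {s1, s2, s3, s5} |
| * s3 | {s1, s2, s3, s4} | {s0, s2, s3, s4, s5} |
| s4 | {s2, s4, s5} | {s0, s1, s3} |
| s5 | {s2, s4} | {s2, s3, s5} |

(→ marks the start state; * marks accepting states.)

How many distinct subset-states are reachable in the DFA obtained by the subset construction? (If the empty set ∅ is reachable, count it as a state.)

5

Start state of the DFA: {s0}.
{s0} --a--> {s0, s1}  [new]
{s0} --b--> {s0, s2, s3, s4}  [new]
{s0, s1} --a--> {s0, s1}  [seen]
{s0, s1} --b--> {s0, s2, s3, s4, s5}  [new]
{s0, s2, s3, s4} --a--> {s0, s1, s2, s3, s4, s5}  [new]
{s0, s2, s3, s4} --b--> {s0, s1, s2, s3, s4, s5}  [seen]
{s0, s2, s3, s4, s5} --a--> {s0, s1, s2, s3, s4, s5}  [seen]
{s0, s2, s3, s4, s5} --b--> {s0, s1, s2, s3, s4, s5}  [seen]
{s0, s1, s2, s3, s4, s5} --a--> {s0, s1, s2, s3, s4, s5}  [seen]
{s0, s1, s2, s3, s4, s5} --b--> {s0, s1, s2, s3, s4, s5}  [seen]
Reachable DFA states: {s0}, {s0, s1}, {s0, s2, s3, s4}, {s0, s2, s3, s4, s5}, {s0, s1, s2, s3, s4, s5}.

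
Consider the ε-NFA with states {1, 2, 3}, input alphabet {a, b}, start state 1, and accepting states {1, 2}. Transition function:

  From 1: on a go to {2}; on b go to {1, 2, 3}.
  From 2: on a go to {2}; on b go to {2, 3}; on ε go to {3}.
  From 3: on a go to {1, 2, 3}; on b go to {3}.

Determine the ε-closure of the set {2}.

{2, 3}

Begin with {2}.
2 →ε {3}; add 3.
ε-closure = {2, 3}.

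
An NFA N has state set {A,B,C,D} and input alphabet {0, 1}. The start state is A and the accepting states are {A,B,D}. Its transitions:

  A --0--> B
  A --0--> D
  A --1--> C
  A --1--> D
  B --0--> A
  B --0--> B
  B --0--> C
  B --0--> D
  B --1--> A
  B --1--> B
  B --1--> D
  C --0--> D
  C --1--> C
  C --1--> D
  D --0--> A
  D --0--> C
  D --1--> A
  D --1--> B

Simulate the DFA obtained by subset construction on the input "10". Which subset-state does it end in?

{A,C,D}

Start: {A}.
δ(A,1) = {C,D}.
Union: {C,D}.
After 1: {C,D}.
δ(C,0) = {D}; δ(D,0) = {A,C}.
Union: {A,C,D}.
After 0: {A,C,D}.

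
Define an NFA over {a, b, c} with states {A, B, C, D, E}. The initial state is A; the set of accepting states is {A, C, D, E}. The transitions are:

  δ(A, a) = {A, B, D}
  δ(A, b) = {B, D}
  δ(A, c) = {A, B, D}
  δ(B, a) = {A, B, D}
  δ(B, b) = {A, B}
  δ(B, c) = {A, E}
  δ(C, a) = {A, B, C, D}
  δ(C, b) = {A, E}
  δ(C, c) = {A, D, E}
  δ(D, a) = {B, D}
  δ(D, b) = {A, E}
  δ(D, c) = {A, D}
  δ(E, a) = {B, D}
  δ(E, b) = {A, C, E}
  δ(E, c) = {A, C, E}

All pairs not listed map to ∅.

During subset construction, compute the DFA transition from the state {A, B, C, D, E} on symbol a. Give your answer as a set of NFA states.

{A, B, C, D}

δ(A,a) = {A, B, D}; δ(B,a) = {A, B, D}; δ(C,a) = {A, B, C, D}; δ(D,a) = {B, D}; δ(E,a) = {B, D}.
Union: {A, B, C, D}.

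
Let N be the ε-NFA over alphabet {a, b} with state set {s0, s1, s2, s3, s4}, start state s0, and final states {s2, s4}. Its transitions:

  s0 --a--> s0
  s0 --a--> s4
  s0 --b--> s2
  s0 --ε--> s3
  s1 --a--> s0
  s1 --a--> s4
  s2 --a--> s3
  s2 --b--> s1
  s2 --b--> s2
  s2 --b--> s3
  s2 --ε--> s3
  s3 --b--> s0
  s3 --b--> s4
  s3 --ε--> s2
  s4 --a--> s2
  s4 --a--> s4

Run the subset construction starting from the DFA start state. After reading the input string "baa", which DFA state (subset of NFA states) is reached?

{s0, s2, s3, s4}

Start: {s0, s2, s3}.
δ(s0,b) = {s2}; δ(s2,b) = {s1, s2, s3}; δ(s3,b) = {s0, s4}.
Union: {s0, s1, s2, s3, s4}.
After b: {s0, s1, s2, s3, s4}.
δ(s0,a) = {s0, s4}; δ(s1,a) = {s0, s4}; δ(s2,a) = {s3}; δ(s3,a) = ∅; δ(s4,a) = {s2, s4}.
Union: {s0, s2, s3, s4}.
After a: {s0, s2, s3, s4}.
δ(s0,a) = {s0, s4}; δ(s2,a) = {s3}; δ(s3,a) = ∅; δ(s4,a) = {s2, s4}.
Union: {s0, s2, s3, s4}.
After a: {s0, s2, s3, s4}.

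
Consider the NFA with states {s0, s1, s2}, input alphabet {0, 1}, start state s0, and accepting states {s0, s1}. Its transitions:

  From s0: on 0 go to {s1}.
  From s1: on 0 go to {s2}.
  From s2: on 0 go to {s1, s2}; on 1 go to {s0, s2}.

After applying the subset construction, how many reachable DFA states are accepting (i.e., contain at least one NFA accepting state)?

4

Start state of the DFA: {s0}.
{s0} --0--> {s1}  [new]
{s0} --1--> ∅  [new]
{s1} --0--> {s2}  [new]
{s1} --1--> ∅  [seen]
∅ --0--> ∅  [seen]
∅ --1--> ∅  [seen]
{s2} --0--> {s1, s2}  [new]
{s2} --1--> {s0, s2}  [new]
{s1, s2} --0--> {s1, s2}  [seen]
{s1, s2} --1--> {s0, s2}  [seen]
{s0, s2} --0--> {s1, s2}  [seen]
{s0, s2} --1--> {s0, s2}  [seen]
Reachable DFA states: {s0}, {s1}, ∅, {s2}, {s1, s2}, {s0, s2}.
Accepting DFA states (contain an NFA accepting state): {s0}, {s1}, {s1, s2}, {s0, s2}.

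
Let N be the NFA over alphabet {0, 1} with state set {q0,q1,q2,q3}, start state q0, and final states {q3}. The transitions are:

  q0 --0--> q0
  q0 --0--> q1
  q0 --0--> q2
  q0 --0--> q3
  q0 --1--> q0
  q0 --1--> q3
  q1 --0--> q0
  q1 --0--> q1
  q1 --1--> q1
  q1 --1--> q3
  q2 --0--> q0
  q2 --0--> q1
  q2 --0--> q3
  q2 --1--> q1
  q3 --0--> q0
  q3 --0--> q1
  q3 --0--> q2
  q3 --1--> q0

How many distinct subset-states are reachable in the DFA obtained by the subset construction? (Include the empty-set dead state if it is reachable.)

Start state of the DFA: {q0}.
{q0} --0--> {q0,q1,q2,q3}  [new]
{q0} --1--> {q0,q3}  [new]
{q0,q1,q2,q3} --0--> {q0,q1,q2,q3}  [seen]
{q0,q1,q2,q3} --1--> {q0,q1,q3}  [new]
{q0,q3} --0--> {q0,q1,q2,q3}  [seen]
{q0,q3} --1--> {q0,q3}  [seen]
{q0,q1,q3} --0--> {q0,q1,q2,q3}  [seen]
{q0,q1,q3} --1--> {q0,q1,q3}  [seen]
Reachable DFA states: {q0}, {q0,q1,q2,q3}, {q0,q3}, {q0,q1,q3}.

4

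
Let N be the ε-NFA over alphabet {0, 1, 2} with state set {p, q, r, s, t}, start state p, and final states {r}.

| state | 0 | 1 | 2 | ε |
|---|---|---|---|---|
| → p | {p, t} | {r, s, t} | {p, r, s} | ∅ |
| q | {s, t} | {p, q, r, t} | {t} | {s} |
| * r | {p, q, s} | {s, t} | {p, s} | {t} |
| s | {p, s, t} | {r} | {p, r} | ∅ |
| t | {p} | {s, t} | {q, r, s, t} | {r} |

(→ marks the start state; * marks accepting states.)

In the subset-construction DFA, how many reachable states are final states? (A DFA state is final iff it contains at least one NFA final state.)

4

Start state of the DFA: {p} (ε-closure of the NFA start).
{p} --0--> {p, r, t}  [new]
{p} --1--> {r, s, t}  [new]
{p} --2--> {p, r, s, t}  [new]
{p, r, t} --0--> {p, q, r, s, t}  [new]
{p, r, t} --1--> {r, s, t}  [seen]
{p, r, t} --2--> {p, q, r, s, t}  [seen]
{r, s, t} --0--> {p, q, r, s, t}  [seen]
{r, s, t} --1--> {r, s, t}  [seen]
{r, s, t} --2--> {p, q, r, s, t}  [seen]
{p, r, s, t} --0--> {p, q, r, s, t}  [seen]
{p, r, s, t} --1--> {r, s, t}  [seen]
{p, r, s, t} --2--> {p, q, r, s, t}  [seen]
{p, q, r, s, t} --0--> {p, q, r, s, t}  [seen]
{p, q, r, s, t} --1--> {p, q, r, s, t}  [seen]
{p, q, r, s, t} --2--> {p, q, r, s, t}  [seen]
Reachable DFA states: {p}, {p, r, t}, {r, s, t}, {p, r, s, t}, {p, q, r, s, t}.
Accepting DFA states (contain an NFA accepting state): {p, r, t}, {r, s, t}, {p, r, s, t}, {p, q, r, s, t}.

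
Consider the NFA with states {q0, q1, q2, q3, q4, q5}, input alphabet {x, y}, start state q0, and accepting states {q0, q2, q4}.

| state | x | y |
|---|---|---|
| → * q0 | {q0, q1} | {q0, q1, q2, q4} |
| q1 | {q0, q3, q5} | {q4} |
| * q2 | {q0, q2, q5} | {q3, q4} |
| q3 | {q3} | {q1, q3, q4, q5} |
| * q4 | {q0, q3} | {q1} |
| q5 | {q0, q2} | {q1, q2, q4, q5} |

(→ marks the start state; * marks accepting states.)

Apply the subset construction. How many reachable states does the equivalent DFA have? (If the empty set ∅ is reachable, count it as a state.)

7

Start state of the DFA: {q0}.
{q0} --x--> {q0, q1}  [new]
{q0} --y--> {q0, q1, q2, q4}  [new]
{q0, q1} --x--> {q0, q1, q3, q5}  [new]
{q0, q1} --y--> {q0, q1, q2, q4}  [seen]
{q0, q1, q2, q4} --x--> {q0, q1, q2, q3, q5}  [new]
{q0, q1, q2, q4} --y--> {q0, q1, q2, q3, q4}  [new]
{q0, q1, q3, q5} --x--> {q0, q1, q2, q3, q5}  [seen]
{q0, q1, q3, q5} --y--> {q0, q1, q2, q3, q4, q5}  [new]
{q0, q1, q2, q3, q5} --x--> {q0, q1, q2, q3, q5}  [seen]
{q0, q1, q2, q3, q5} --y--> {q0, q1, q2, q3, q4, q5}  [seen]
{q0, q1, q2, q3, q4} --x--> {q0, q1, q2, q3, q5}  [seen]
{q0, q1, q2, q3, q4} --y--> {q0, q1, q2, q3, q4, q5}  [seen]
{q0, q1, q2, q3, q4, q5} --x--> {q0, q1, q2, q3, q5}  [seen]
{q0, q1, q2, q3, q4, q5} --y--> {q0, q1, q2, q3, q4, q5}  [seen]
Reachable DFA states: {q0}, {q0, q1}, {q0, q1, q2, q4}, {q0, q1, q3, q5}, {q0, q1, q2, q3, q5}, {q0, q1, q2, q3, q4}, {q0, q1, q2, q3, q4, q5}.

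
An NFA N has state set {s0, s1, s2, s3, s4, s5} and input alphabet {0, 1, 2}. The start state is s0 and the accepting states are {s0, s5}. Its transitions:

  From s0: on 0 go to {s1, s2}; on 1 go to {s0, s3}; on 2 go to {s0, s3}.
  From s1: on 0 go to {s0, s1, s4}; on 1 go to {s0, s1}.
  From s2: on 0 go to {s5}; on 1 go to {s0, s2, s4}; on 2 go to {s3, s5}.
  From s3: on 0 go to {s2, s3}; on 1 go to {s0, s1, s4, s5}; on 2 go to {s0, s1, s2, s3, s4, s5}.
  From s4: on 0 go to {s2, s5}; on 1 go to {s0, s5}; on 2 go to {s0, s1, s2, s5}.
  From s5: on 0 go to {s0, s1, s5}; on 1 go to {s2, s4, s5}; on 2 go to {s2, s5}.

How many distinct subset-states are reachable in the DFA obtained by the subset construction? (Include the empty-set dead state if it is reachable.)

11

Start state of the DFA: {s0}.
{s0} --0--> {s1, s2}  [new]
{s0} --1--> {s0, s3}  [new]
{s0} --2--> {s0, s3}  [seen]
{s1, s2} --0--> {s0, s1, s4, s5}  [new]
{s1, s2} --1--> {s0, s1, s2, s4}  [new]
{s1, s2} --2--> {s3, s5}  [new]
{s0, s3} --0--> {s1, s2, s3}  [new]
{s0, s3} --1--> {s0, s1, s3, s4, s5}  [new]
{s0, s3} --2--> {s0, s1, s2, s3, s4, s5}  [new]
{s0, s1, s4, s5} --0--> {s0, s1, s2, s4, s5}  [new]
{s0, s1, s4, s5} --1--> {s0, s1, s2, s3, s4, s5}  [seen]
{s0, s1, s4, s5} --2--> {s0, s1, s2, s3, s5}  [new]
{s0, s1, s2, s4} --0--> {s0, s1, s2, s4, s5}  [seen]
{s0, s1, s2, s4} --1--> {s0, s1, s2, s3, s4, s5}  [seen]
{s0, s1, s2, s4} --2--> {s0, s1, s2, s3, s5}  [seen]
{s3, s5} --0--> {s0, s1, s2, s3, s5}  [seen]
{s3, s5} --1--> {s0, s1, s2, s4, s5}  [seen]
{s3, s5} --2--> {s0, s1, s2, s3, s4, s5}  [seen]
{s1, s2, s3} --0--> {s0, s1, s2, s3, s4, s5}  [seen]
{s1, s2, s3} --1--> {s0, s1, s2, s4, s5}  [seen]
{s1, s2, s3} --2--> {s0, s1, s2, s3, s4, s5}  [seen]
{s0, s1, s3, s4, s5} --0--> {s0, s1, s2, s3, s4, s5}  [seen]
{s0, s1, s3, s4, s5} --1--> {s0, s1, s2, s3, s4, s5}  [seen]
{s0, s1, s3, s4, s5} --2--> {s0, s1, s2, s3, s4, s5}  [seen]
{s0, s1, s2, s3, s4, s5} --0--> {s0, s1, s2, s3, s4, s5}  [seen]
{s0, s1, s2, s3, s4, s5} --1--> {s0, s1, s2, s3, s4, s5}  [seen]
{s0, s1, s2, s3, s4, s5} --2--> {s0, s1, s2, s3, s4, s5}  [seen]
{s0, s1, s2, s4, s5} --0--> {s0, s1, s2, s4, s5}  [seen]
{s0, s1, s2, s4, s5} --1--> {s0, s1, s2, s3, s4, s5}  [seen]
{s0, s1, s2, s4, s5} --2--> {s0, s1, s2, s3, s5}  [seen]
{s0, s1, s2, s3, s5} --0--> {s0, s1, s2, s3, s4, s5}  [seen]
{s0, s1, s2, s3, s5} --1--> {s0, s1, s2, s3, s4, s5}  [seen]
{s0, s1, s2, s3, s5} --2--> {s0, s1, s2, s3, s4, s5}  [seen]
Reachable DFA states: {s0}, {s1, s2}, {s0, s3}, {s0, s1, s4, s5}, {s0, s1, s2, s4}, {s3, s5}, {s1, s2, s3}, {s0, s1, s3, s4, s5}, {s0, s1, s2, s3, s4, s5}, {s0, s1, s2, s4, s5}, {s0, s1, s2, s3, s5}.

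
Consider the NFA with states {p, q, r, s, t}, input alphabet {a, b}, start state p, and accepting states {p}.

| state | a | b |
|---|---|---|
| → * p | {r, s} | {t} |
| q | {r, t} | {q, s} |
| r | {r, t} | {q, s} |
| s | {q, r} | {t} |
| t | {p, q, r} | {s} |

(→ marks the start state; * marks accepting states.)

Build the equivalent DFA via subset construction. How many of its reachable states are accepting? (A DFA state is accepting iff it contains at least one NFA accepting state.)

Start state of the DFA: {p}.
{p} --a--> {r, s}  [new]
{p} --b--> {t}  [new]
{r, s} --a--> {q, r, t}  [new]
{r, s} --b--> {q, s, t}  [new]
{t} --a--> {p, q, r}  [new]
{t} --b--> {s}  [new]
{q, r, t} --a--> {p, q, r, t}  [new]
{q, r, t} --b--> {q, s}  [new]
{q, s, t} --a--> {p, q, r, t}  [seen]
{q, s, t} --b--> {q, s, t}  [seen]
{p, q, r} --a--> {r, s, t}  [new]
{p, q, r} --b--> {q, s, t}  [seen]
{s} --a--> {q, r}  [new]
{s} --b--> {t}  [seen]
{p, q, r, t} --a--> {p, q, r, s, t}  [new]
{p, q, r, t} --b--> {q, s, t}  [seen]
{q, s} --a--> {q, r, t}  [seen]
{q, s} --b--> {q, s, t}  [seen]
{r, s, t} --a--> {p, q, r, t}  [seen]
{r, s, t} --b--> {q, s, t}  [seen]
{q, r} --a--> {r, t}  [new]
{q, r} --b--> {q, s}  [seen]
{p, q, r, s, t} --a--> {p, q, r, s, t}  [seen]
{p, q, r, s, t} --b--> {q, s, t}  [seen]
{r, t} --a--> {p, q, r, t}  [seen]
{r, t} --b--> {q, s}  [seen]
Reachable DFA states: {p}, {r, s}, {t}, {q, r, t}, {q, s, t}, {p, q, r}, {s}, {p, q, r, t}, {q, s}, {r, s, t}, {q, r}, {p, q, r, s, t}, {r, t}.
Accepting DFA states (contain an NFA accepting state): {p}, {p, q, r}, {p, q, r, t}, {p, q, r, s, t}.

4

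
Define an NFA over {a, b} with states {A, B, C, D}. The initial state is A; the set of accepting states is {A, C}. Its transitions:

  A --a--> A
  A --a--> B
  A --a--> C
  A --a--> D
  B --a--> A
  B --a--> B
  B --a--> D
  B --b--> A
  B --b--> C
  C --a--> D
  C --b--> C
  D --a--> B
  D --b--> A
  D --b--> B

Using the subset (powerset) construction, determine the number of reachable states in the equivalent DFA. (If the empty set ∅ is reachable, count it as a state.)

Start state of the DFA: {A}.
{A} --a--> {A, B, C, D}  [new]
{A} --b--> ∅  [new]
{A, B, C, D} --a--> {A, B, C, D}  [seen]
{A, B, C, D} --b--> {A, B, C}  [new]
∅ --a--> ∅  [seen]
∅ --b--> ∅  [seen]
{A, B, C} --a--> {A, B, C, D}  [seen]
{A, B, C} --b--> {A, C}  [new]
{A, C} --a--> {A, B, C, D}  [seen]
{A, C} --b--> {C}  [new]
{C} --a--> {D}  [new]
{C} --b--> {C}  [seen]
{D} --a--> {B}  [new]
{D} --b--> {A, B}  [new]
{B} --a--> {A, B, D}  [new]
{B} --b--> {A, C}  [seen]
{A, B} --a--> {A, B, C, D}  [seen]
{A, B} --b--> {A, C}  [seen]
{A, B, D} --a--> {A, B, C, D}  [seen]
{A, B, D} --b--> {A, B, C}  [seen]
Reachable DFA states: {A}, {A, B, C, D}, ∅, {A, B, C}, {A, C}, {C}, {D}, {B}, {A, B}, {A, B, D}.

10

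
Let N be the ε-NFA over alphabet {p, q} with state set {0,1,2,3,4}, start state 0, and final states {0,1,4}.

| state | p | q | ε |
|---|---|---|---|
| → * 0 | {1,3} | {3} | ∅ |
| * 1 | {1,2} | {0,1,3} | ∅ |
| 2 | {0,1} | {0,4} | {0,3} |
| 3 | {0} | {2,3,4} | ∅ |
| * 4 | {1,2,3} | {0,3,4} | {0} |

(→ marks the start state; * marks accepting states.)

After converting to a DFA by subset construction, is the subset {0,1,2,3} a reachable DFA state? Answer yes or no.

Start state of the DFA: {0} (ε-closure of the NFA start).
{0} --p--> {1,3}  [new]
{0} --q--> {3}  [new]
{1,3} --p--> {0,1,2,3}  [new]
{1,3} --q--> {0,1,2,3,4}  [new]
{3} --p--> {0}  [seen]
{3} --q--> {0,2,3,4}  [new]
{0,1,2,3} --p--> {0,1,2,3}  [seen]
{0,1,2,3} --q--> {0,1,2,3,4}  [seen]
{0,1,2,3,4} --p--> {0,1,2,3}  [seen]
{0,1,2,3,4} --q--> {0,1,2,3,4}  [seen]
{0,2,3,4} --p--> {0,1,2,3}  [seen]
{0,2,3,4} --q--> {0,2,3,4}  [seen]
Reachable DFA states: {0}, {1,3}, {3}, {0,1,2,3}, {0,1,2,3,4}, {0,2,3,4}.
{0,1,2,3} is among them.

yes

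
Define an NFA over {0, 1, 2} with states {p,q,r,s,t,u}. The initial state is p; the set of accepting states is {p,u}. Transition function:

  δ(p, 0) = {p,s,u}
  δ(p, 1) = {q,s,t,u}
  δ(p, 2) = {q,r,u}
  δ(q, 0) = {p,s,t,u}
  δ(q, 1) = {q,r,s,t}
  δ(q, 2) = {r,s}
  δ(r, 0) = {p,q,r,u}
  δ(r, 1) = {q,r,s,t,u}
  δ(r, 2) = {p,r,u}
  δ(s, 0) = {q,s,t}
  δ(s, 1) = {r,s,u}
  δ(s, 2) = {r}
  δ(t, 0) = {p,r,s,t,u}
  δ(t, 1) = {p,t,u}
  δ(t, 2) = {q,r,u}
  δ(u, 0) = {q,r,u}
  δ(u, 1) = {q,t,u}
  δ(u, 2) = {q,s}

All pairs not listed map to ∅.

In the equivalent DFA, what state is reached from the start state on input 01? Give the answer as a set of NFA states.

{q,r,s,t,u}

Start: {p}.
δ(p,0) = {p,s,u}.
Union: {p,s,u}.
After 0: {p,s,u}.
δ(p,1) = {q,s,t,u}; δ(s,1) = {r,s,u}; δ(u,1) = {q,t,u}.
Union: {q,r,s,t,u}.
After 1: {q,r,s,t,u}.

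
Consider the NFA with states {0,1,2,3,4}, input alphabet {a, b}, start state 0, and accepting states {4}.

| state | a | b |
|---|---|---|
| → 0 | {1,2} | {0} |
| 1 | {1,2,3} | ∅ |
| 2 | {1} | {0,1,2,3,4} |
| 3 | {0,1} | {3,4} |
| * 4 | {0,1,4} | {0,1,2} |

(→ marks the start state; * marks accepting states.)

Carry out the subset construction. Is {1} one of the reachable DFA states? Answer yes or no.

Start state of the DFA: {0}.
{0} --a--> {1,2}  [new]
{0} --b--> {0}  [seen]
{1,2} --a--> {1,2,3}  [new]
{1,2} --b--> {0,1,2,3,4}  [new]
{1,2,3} --a--> {0,1,2,3}  [new]
{1,2,3} --b--> {0,1,2,3,4}  [seen]
{0,1,2,3,4} --a--> {0,1,2,3,4}  [seen]
{0,1,2,3,4} --b--> {0,1,2,3,4}  [seen]
{0,1,2,3} --a--> {0,1,2,3}  [seen]
{0,1,2,3} --b--> {0,1,2,3,4}  [seen]
Reachable DFA states: {0}, {1,2}, {1,2,3}, {0,1,2,3,4}, {0,1,2,3}.
{1} is not among them.

no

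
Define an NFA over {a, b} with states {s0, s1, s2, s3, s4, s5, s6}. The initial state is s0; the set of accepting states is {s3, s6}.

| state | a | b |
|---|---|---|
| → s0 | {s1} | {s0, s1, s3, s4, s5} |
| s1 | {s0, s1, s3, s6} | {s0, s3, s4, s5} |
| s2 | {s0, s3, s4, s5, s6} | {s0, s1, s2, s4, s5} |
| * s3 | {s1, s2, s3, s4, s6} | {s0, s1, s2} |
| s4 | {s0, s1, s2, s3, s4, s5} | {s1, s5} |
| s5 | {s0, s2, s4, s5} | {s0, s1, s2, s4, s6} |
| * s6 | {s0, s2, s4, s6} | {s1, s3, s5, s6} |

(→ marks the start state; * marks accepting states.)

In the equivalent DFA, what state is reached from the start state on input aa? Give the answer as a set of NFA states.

{s0, s1, s3, s6}

Start: {s0}.
δ(s0,a) = {s1}.
Union: {s1}.
After a: {s1}.
δ(s1,a) = {s0, s1, s3, s6}.
Union: {s0, s1, s3, s6}.
After a: {s0, s1, s3, s6}.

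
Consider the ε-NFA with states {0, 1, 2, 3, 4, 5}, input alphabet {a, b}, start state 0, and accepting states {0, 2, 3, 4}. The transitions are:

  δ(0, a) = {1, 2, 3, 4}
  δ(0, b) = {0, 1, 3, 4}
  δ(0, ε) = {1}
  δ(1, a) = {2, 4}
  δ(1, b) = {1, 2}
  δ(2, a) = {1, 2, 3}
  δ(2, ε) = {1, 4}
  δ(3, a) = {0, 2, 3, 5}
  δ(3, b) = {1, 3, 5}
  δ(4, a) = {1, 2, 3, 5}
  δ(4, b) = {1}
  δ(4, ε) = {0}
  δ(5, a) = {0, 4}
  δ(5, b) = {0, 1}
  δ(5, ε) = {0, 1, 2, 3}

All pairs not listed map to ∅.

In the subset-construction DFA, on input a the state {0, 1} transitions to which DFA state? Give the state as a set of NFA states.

δ(0,a) = {1, 2, 3, 4}; δ(1,a) = {2, 4}.
Union: {1, 2, 3, 4}.
ε-closure gives {0, 1, 2, 3, 4}.

{0, 1, 2, 3, 4}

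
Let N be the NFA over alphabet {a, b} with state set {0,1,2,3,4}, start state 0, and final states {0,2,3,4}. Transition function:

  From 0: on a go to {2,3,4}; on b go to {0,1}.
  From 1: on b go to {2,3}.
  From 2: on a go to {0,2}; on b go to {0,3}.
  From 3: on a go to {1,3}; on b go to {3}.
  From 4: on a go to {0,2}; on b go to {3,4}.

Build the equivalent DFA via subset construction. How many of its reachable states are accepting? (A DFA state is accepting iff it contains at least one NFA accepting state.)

Start state of the DFA: {0}.
{0} --a--> {2,3,4}  [new]
{0} --b--> {0,1}  [new]
{2,3,4} --a--> {0,1,2,3}  [new]
{2,3,4} --b--> {0,3,4}  [new]
{0,1} --a--> {2,3,4}  [seen]
{0,1} --b--> {0,1,2,3}  [seen]
{0,1,2,3} --a--> {0,1,2,3,4}  [new]
{0,1,2,3} --b--> {0,1,2,3}  [seen]
{0,3,4} --a--> {0,1,2,3,4}  [seen]
{0,3,4} --b--> {0,1,3,4}  [new]
{0,1,2,3,4} --a--> {0,1,2,3,4}  [seen]
{0,1,2,3,4} --b--> {0,1,2,3,4}  [seen]
{0,1,3,4} --a--> {0,1,2,3,4}  [seen]
{0,1,3,4} --b--> {0,1,2,3,4}  [seen]
Reachable DFA states: {0}, {2,3,4}, {0,1}, {0,1,2,3}, {0,3,4}, {0,1,2,3,4}, {0,1,3,4}.
Accepting DFA states (contain an NFA accepting state): {0}, {2,3,4}, {0,1}, {0,1,2,3}, {0,3,4}, {0,1,2,3,4}, {0,1,3,4}.

7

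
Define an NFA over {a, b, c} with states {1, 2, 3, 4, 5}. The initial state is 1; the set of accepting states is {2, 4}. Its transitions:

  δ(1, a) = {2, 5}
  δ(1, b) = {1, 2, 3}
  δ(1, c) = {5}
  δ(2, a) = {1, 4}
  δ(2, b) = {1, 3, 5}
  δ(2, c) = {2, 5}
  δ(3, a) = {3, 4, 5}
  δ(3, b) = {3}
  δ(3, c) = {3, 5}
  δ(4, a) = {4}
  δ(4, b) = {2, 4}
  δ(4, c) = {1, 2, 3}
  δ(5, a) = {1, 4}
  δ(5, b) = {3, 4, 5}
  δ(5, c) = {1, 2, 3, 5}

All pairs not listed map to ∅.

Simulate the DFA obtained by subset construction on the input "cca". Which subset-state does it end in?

{1, 2, 3, 4, 5}

Start: {1}.
δ(1,c) = {5}.
Union: {5}.
After c: {5}.
δ(5,c) = {1, 2, 3, 5}.
Union: {1, 2, 3, 5}.
After c: {1, 2, 3, 5}.
δ(1,a) = {2, 5}; δ(2,a) = {1, 4}; δ(3,a) = {3, 4, 5}; δ(5,a) = {1, 4}.
Union: {1, 2, 3, 4, 5}.
After a: {1, 2, 3, 4, 5}.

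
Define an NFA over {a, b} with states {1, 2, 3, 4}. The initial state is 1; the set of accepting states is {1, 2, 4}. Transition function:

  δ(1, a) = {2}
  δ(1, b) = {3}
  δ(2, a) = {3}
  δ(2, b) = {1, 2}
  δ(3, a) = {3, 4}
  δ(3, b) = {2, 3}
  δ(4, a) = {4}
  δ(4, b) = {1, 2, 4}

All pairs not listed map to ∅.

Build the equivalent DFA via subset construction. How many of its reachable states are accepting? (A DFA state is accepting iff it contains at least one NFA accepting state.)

Start state of the DFA: {1}.
{1} --a--> {2}  [new]
{1} --b--> {3}  [new]
{2} --a--> {3}  [seen]
{2} --b--> {1, 2}  [new]
{3} --a--> {3, 4}  [new]
{3} --b--> {2, 3}  [new]
{1, 2} --a--> {2, 3}  [seen]
{1, 2} --b--> {1, 2, 3}  [new]
{3, 4} --a--> {3, 4}  [seen]
{3, 4} --b--> {1, 2, 3, 4}  [new]
{2, 3} --a--> {3, 4}  [seen]
{2, 3} --b--> {1, 2, 3}  [seen]
{1, 2, 3} --a--> {2, 3, 4}  [new]
{1, 2, 3} --b--> {1, 2, 3}  [seen]
{1, 2, 3, 4} --a--> {2, 3, 4}  [seen]
{1, 2, 3, 4} --b--> {1, 2, 3, 4}  [seen]
{2, 3, 4} --a--> {3, 4}  [seen]
{2, 3, 4} --b--> {1, 2, 3, 4}  [seen]
Reachable DFA states: {1}, {2}, {3}, {1, 2}, {3, 4}, {2, 3}, {1, 2, 3}, {1, 2, 3, 4}, {2, 3, 4}.
Accepting DFA states (contain an NFA accepting state): {1}, {2}, {1, 2}, {3, 4}, {2, 3}, {1, 2, 3}, {1, 2, 3, 4}, {2, 3, 4}.

8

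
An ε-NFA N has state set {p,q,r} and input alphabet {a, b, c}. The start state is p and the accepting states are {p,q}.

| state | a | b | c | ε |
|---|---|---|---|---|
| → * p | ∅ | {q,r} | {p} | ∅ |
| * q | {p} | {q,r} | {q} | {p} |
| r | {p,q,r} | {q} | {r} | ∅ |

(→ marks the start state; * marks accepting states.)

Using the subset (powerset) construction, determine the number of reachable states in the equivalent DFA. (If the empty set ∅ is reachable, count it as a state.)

3

Start state of the DFA: {p} (ε-closure of the NFA start).
{p} --a--> ∅  [new]
{p} --b--> {p,q,r}  [new]
{p} --c--> {p}  [seen]
∅ --a--> ∅  [seen]
∅ --b--> ∅  [seen]
∅ --c--> ∅  [seen]
{p,q,r} --a--> {p,q,r}  [seen]
{p,q,r} --b--> {p,q,r}  [seen]
{p,q,r} --c--> {p,q,r}  [seen]
Reachable DFA states: {p}, ∅, {p,q,r}.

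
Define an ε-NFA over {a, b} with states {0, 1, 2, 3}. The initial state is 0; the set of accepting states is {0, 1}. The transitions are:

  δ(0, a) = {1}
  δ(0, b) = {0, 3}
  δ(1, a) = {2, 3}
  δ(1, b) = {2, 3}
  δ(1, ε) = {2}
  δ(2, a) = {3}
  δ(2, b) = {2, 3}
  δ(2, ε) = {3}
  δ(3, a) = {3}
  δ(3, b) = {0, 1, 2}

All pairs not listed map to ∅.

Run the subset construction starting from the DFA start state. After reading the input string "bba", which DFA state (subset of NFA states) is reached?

{1, 2, 3}

Start: {0}.
δ(0,b) = {0, 3}.
Union: {0, 3}.
After b: {0, 3}.
δ(0,b) = {0, 3}; δ(3,b) = {0, 1, 2}.
Union: {0, 1, 2, 3}.
After b: {0, 1, 2, 3}.
δ(0,a) = {1}; δ(1,a) = {2, 3}; δ(2,a) = {3}; δ(3,a) = {3}.
Union: {1, 2, 3}.
After a: {1, 2, 3}.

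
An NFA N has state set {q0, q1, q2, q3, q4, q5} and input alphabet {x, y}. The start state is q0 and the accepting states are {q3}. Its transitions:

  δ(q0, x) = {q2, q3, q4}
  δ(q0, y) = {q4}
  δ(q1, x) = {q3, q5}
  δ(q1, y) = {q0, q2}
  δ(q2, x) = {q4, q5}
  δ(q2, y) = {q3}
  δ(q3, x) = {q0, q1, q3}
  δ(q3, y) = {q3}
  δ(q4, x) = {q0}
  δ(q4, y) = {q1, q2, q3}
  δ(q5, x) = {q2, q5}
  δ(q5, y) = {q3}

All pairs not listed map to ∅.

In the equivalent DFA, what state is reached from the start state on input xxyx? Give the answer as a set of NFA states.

{q0, q1, q2, q3, q4, q5}

Start: {q0}.
δ(q0,x) = {q2, q3, q4}.
Union: {q2, q3, q4}.
After x: {q2, q3, q4}.
δ(q2,x) = {q4, q5}; δ(q3,x) = {q0, q1, q3}; δ(q4,x) = {q0}.
Union: {q0, q1, q3, q4, q5}.
After x: {q0, q1, q3, q4, q5}.
δ(q0,y) = {q4}; δ(q1,y) = {q0, q2}; δ(q3,y) = {q3}; δ(q4,y) = {q1, q2, q3}; δ(q5,y) = {q3}.
Union: {q0, q1, q2, q3, q4}.
After y: {q0, q1, q2, q3, q4}.
δ(q0,x) = {q2, q3, q4}; δ(q1,x) = {q3, q5}; δ(q2,x) = {q4, q5}; δ(q3,x) = {q0, q1, q3}; δ(q4,x) = {q0}.
Union: {q0, q1, q2, q3, q4, q5}.
After x: {q0, q1, q2, q3, q4, q5}.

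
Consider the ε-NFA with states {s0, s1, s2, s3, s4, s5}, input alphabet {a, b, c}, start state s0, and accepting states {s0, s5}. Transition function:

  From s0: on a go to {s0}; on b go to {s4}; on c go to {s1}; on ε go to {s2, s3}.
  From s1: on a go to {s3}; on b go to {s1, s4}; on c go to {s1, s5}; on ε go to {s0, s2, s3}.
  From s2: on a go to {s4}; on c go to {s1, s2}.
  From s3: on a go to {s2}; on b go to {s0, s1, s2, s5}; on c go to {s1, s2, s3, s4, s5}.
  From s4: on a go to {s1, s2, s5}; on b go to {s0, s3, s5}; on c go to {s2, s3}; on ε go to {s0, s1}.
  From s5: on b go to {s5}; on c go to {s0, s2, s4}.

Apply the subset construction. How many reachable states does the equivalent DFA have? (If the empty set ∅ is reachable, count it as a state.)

3

Start state of the DFA: {s0, s2, s3} (ε-closure of the NFA start).
{s0, s2, s3} --a--> {s0, s1, s2, s3, s4}  [new]
{s0, s2, s3} --b--> {s0, s1, s2, s3, s4, s5}  [new]
{s0, s2, s3} --c--> {s0, s1, s2, s3, s4, s5}  [seen]
{s0, s1, s2, s3, s4} --a--> {s0, s1, s2, s3, s4, s5}  [seen]
{s0, s1, s2, s3, s4} --b--> {s0, s1, s2, s3, s4, s5}  [seen]
{s0, s1, s2, s3, s4} --c--> {s0, s1, s2, s3, s4, s5}  [seen]
{s0, s1, s2, s3, s4, s5} --a--> {s0, s1, s2, s3, s4, s5}  [seen]
{s0, s1, s2, s3, s4, s5} --b--> {s0, s1, s2, s3, s4, s5}  [seen]
{s0, s1, s2, s3, s4, s5} --c--> {s0, s1, s2, s3, s4, s5}  [seen]
Reachable DFA states: {s0, s2, s3}, {s0, s1, s2, s3, s4}, {s0, s1, s2, s3, s4, s5}.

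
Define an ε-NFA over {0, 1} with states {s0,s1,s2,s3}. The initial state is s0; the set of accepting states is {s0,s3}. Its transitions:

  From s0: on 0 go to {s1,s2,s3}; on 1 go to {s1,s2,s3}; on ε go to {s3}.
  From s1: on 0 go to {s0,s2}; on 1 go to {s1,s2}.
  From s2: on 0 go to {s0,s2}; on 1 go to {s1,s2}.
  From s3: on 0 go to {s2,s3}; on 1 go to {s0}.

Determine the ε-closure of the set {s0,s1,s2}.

Begin with {s0,s1,s2}.
s0 →ε {s3}; add s3.
ε-closure = {s0,s1,s2,s3}.

{s0,s1,s2,s3}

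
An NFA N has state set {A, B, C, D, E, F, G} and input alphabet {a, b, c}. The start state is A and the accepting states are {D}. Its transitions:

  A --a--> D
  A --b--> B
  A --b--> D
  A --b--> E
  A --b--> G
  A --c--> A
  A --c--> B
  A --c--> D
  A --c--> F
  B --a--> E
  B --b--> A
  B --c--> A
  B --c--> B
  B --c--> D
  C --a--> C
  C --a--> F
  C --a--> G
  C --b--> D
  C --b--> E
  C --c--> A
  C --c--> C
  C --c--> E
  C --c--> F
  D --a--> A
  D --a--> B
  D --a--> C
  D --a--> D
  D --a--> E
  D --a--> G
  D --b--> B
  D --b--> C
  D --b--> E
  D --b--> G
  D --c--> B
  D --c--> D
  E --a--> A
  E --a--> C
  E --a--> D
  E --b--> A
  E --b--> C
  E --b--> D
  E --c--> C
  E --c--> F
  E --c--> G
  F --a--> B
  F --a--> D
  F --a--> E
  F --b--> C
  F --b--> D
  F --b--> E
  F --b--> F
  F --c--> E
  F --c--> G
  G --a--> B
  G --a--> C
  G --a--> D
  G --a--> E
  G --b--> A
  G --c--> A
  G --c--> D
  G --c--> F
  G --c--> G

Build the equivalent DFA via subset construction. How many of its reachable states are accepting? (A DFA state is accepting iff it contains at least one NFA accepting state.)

10

Start state of the DFA: {A}.
{A} --a--> {D}  [new]
{A} --b--> {B, D, E, G}  [new]
{A} --c--> {A, B, D, F}  [new]
{D} --a--> {A, B, C, D, E, G}  [new]
{D} --b--> {B, C, E, G}  [new]
{D} --c--> {B, D}  [new]
{B, D, E, G} --a--> {A, B, C, D, E, G}  [seen]
{B, D, E, G} --b--> {A, B, C, D, E, G}  [seen]
{B, D, E, G} --c--> {A, B, C, D, F, G}  [new]
{A, B, D, F} --a--> {A, B, C, D, E, G}  [seen]
{A, B, D, F} --b--> {A, B, C, D, E, F, G}  [new]
{A, B, D, F} --c--> {A, B, D, E, F, G}  [new]
{A, B, C, D, E, G} --a--> {A, B, C, D, E, F, G}  [seen]
{A, B, C, D, E, G} --b--> {A, B, C, D, E, G}  [seen]
{A, B, C, D, E, G} --c--> {A, B, C, D, E, F, G}  [seen]
{B, C, E, G} --a--> {A, B, C, D, E, F, G}  [seen]
{B, C, E, G} --b--> {A, C, D, E}  [new]
{B, C, E, G} --c--> {A, B, C, D, E, F, G}  [seen]
{B, D} --a--> {A, B, C, D, E, G}  [seen]
{B, D} --b--> {A, B, C, E, G}  [new]
{B, D} --c--> {A, B, D}  [new]
{A, B, C, D, F, G} --a--> {A, B, C, D, E, F, G}  [seen]
{A, B, C, D, F, G} --b--> {A, B, C, D, E, F, G}  [seen]
{A, B, C, D, F, G} --c--> {A, B, C, D, E, F, G}  [seen]
{A, B, C, D, E, F, G} --a--> {A, B, C, D, E, F, G}  [seen]
{A, B, C, D, E, F, G} --b--> {A, B, C, D, E, F, G}  [seen]
{A, B, C, D, E, F, G} --c--> {A, B, C, D, E, F, G}  [seen]
{A, B, D, E, F, G} --a--> {A, B, C, D, E, G}  [seen]
{A, B, D, E, F, G} --b--> {A, B, C, D, E, F, G}  [seen]
{A, B, D, E, F, G} --c--> {A, B, C, D, E, F, G}  [seen]
{A, C, D, E} --a--> {A, B, C, D, E, F, G}  [seen]
{A, C, D, E} --b--> {A, B, C, D, E, G}  [seen]
{A, C, D, E} --c--> {A, B, C, D, E, F, G}  [seen]
{A, B, C, E, G} --a--> {A, B, C, D, E, F, G}  [seen]
{A, B, C, E, G} --b--> {A, B, C, D, E, G}  [seen]
{A, B, C, E, G} --c--> {A, B, C, D, E, F, G}  [seen]
{A, B, D} --a--> {A, B, C, D, E, G}  [seen]
{A, B, D} --b--> {A, B, C, D, E, G}  [seen]
{A, B, D} --c--> {A, B, D, F}  [seen]
Reachable DFA states: {A}, {D}, {B, D, E, G}, {A, B, D, F}, {A, B, C, D, E, G}, {B, C, E, G}, {B, D}, {A, B, C, D, F, G}, {A, B, C, D, E, F, G}, {A, B, D, E, F, G}, {A, C, D, E}, {A, B, C, E, G}, {A, B, D}.
Accepting DFA states (contain an NFA accepting state): {D}, {B, D, E, G}, {A, B, D, F}, {A, B, C, D, E, G}, {B, D}, {A, B, C, D, F, G}, {A, B, C, D, E, F, G}, {A, B, D, E, F, G}, {A, C, D, E}, {A, B, D}.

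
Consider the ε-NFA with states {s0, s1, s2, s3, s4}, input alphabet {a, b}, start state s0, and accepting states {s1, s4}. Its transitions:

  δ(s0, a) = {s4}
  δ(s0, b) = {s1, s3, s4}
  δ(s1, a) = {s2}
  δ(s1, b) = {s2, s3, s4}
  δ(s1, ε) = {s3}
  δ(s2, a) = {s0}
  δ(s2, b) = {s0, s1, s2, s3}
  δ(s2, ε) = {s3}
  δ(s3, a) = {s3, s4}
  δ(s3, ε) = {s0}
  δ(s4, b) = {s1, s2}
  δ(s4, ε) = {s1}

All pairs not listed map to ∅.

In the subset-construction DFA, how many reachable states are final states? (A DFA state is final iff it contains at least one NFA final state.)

2

Start state of the DFA: {s0} (ε-closure of the NFA start).
{s0} --a--> {s0, s1, s3, s4}  [new]
{s0} --b--> {s0, s1, s3, s4}  [seen]
{s0, s1, s3, s4} --a--> {s0, s1, s2, s3, s4}  [new]
{s0, s1, s3, s4} --b--> {s0, s1, s2, s3, s4}  [seen]
{s0, s1, s2, s3, s4} --a--> {s0, s1, s2, s3, s4}  [seen]
{s0, s1, s2, s3, s4} --b--> {s0, s1, s2, s3, s4}  [seen]
Reachable DFA states: {s0}, {s0, s1, s3, s4}, {s0, s1, s2, s3, s4}.
Accepting DFA states (contain an NFA accepting state): {s0, s1, s3, s4}, {s0, s1, s2, s3, s4}.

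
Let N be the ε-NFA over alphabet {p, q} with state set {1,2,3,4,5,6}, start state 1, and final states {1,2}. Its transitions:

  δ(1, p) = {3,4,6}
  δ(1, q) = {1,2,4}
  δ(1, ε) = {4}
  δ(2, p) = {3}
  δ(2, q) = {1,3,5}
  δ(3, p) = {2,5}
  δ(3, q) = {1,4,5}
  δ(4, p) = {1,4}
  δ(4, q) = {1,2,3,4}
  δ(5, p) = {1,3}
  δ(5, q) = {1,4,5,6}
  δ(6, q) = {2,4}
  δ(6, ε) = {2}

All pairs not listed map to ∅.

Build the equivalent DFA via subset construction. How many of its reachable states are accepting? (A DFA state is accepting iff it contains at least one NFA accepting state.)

Start state of the DFA: {1,4} (ε-closure of the NFA start).
{1,4} --p--> {1,2,3,4,6}  [new]
{1,4} --q--> {1,2,3,4}  [new]
{1,2,3,4,6} --p--> {1,2,3,4,5,6}  [new]
{1,2,3,4,6} --q--> {1,2,3,4,5}  [new]
{1,2,3,4} --p--> {1,2,3,4,5,6}  [seen]
{1,2,3,4} --q--> {1,2,3,4,5}  [seen]
{1,2,3,4,5,6} --p--> {1,2,3,4,5,6}  [seen]
{1,2,3,4,5,6} --q--> {1,2,3,4,5,6}  [seen]
{1,2,3,4,5} --p--> {1,2,3,4,5,6}  [seen]
{1,2,3,4,5} --q--> {1,2,3,4,5,6}  [seen]
Reachable DFA states: {1,4}, {1,2,3,4,6}, {1,2,3,4}, {1,2,3,4,5,6}, {1,2,3,4,5}.
Accepting DFA states (contain an NFA accepting state): {1,4}, {1,2,3,4,6}, {1,2,3,4}, {1,2,3,4,5,6}, {1,2,3,4,5}.

5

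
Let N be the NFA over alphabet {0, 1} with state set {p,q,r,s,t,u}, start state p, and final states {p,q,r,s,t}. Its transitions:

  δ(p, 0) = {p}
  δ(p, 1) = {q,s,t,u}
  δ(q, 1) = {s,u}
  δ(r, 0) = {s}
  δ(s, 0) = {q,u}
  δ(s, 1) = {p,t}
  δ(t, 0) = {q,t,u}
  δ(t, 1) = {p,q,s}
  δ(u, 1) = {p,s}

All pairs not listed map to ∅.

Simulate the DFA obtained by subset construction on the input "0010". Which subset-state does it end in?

Start: {p}.
δ(p,0) = {p}.
Union: {p}.
After 0: {p}.
δ(p,0) = {p}.
Union: {p}.
After 0: {p}.
δ(p,1) = {q,s,t,u}.
Union: {q,s,t,u}.
After 1: {q,s,t,u}.
δ(q,0) = ∅; δ(s,0) = {q,u}; δ(t,0) = {q,t,u}; δ(u,0) = ∅.
Union: {q,t,u}.
After 0: {q,t,u}.

{q,t,u}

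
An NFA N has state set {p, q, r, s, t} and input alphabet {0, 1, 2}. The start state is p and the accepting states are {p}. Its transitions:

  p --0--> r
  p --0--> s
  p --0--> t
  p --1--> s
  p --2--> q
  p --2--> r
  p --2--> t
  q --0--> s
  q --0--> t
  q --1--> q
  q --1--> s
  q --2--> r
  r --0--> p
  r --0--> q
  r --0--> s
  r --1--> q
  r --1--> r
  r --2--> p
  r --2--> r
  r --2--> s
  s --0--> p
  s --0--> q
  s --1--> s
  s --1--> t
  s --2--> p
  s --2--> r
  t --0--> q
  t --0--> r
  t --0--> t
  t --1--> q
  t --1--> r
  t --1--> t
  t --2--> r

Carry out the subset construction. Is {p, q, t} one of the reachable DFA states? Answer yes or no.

no

Start state of the DFA: {p}.
{p} --0--> {r, s, t}  [new]
{p} --1--> {s}  [new]
{p} --2--> {q, r, t}  [new]
{r, s, t} --0--> {p, q, r, s, t}  [new]
{r, s, t} --1--> {q, r, s, t}  [new]
{r, s, t} --2--> {p, r, s}  [new]
{s} --0--> {p, q}  [new]
{s} --1--> {s, t}  [new]
{s} --2--> {p, r}  [new]
{q, r, t} --0--> {p, q, r, s, t}  [seen]
{q, r, t} --1--> {q, r, s, t}  [seen]
{q, r, t} --2--> {p, r, s}  [seen]
{p, q, r, s, t} --0--> {p, q, r, s, t}  [seen]
{p, q, r, s, t} --1--> {q, r, s, t}  [seen]
{p, q, r, s, t} --2--> {p, q, r, s, t}  [seen]
{q, r, s, t} --0--> {p, q, r, s, t}  [seen]
{q, r, s, t} --1--> {q, r, s, t}  [seen]
{q, r, s, t} --2--> {p, r, s}  [seen]
{p, r, s} --0--> {p, q, r, s, t}  [seen]
{p, r, s} --1--> {q, r, s, t}  [seen]
{p, r, s} --2--> {p, q, r, s, t}  [seen]
{p, q} --0--> {r, s, t}  [seen]
{p, q} --1--> {q, s}  [new]
{p, q} --2--> {q, r, t}  [seen]
{s, t} --0--> {p, q, r, t}  [new]
{s, t} --1--> {q, r, s, t}  [seen]
{s, t} --2--> {p, r}  [seen]
{p, r} --0--> {p, q, r, s, t}  [seen]
{p, r} --1--> {q, r, s}  [new]
{p, r} --2--> {p, q, r, s, t}  [seen]
{q, s} --0--> {p, q, s, t}  [new]
{q, s} --1--> {q, s, t}  [new]
{q, s} --2--> {p, r}  [seen]
{p, q, r, t} --0--> {p, q, r, s, t}  [seen]
{p, q, r, t} --1--> {q, r, s, t}  [seen]
{p, q, r, t} --2--> {p, q, r, s, t}  [seen]
{q, r, s} --0--> {p, q, s, t}  [seen]
{q, r, s} --1--> {q, r, s, t}  [seen]
{q, r, s} --2--> {p, r, s}  [seen]
{p, q, s, t} --0--> {p, q, r, s, t}  [seen]
{p, q, s, t} --1--> {q, r, s, t}  [seen]
{p, q, s, t} --2--> {p, q, r, t}  [seen]
{q, s, t} --0--> {p, q, r, s, t}  [seen]
{q, s, t} --1--> {q, r, s, t}  [seen]
{q, s, t} --2--> {p, r}  [seen]
Reachable DFA states: {p}, {r, s, t}, {s}, {q, r, t}, {p, q, r, s, t}, {q, r, s, t}, {p, r, s}, {p, q}, {s, t}, {p, r}, {q, s}, {p, q, r, t}, {q, r, s}, {p, q, s, t}, {q, s, t}.
{p, q, t} is not among them.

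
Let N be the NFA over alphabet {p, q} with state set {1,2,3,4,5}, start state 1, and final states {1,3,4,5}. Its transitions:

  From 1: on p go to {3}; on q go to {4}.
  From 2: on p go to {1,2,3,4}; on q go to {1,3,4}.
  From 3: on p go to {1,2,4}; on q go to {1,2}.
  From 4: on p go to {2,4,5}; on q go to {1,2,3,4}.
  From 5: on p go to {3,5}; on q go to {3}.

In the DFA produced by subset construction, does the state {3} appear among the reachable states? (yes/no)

yes

Start state of the DFA: {1}.
{1} --p--> {3}  [new]
{1} --q--> {4}  [new]
{3} --p--> {1,2,4}  [new]
{3} --q--> {1,2}  [new]
{4} --p--> {2,4,5}  [new]
{4} --q--> {1,2,3,4}  [new]
{1,2,4} --p--> {1,2,3,4,5}  [new]
{1,2,4} --q--> {1,2,3,4}  [seen]
{1,2} --p--> {1,2,3,4}  [seen]
{1,2} --q--> {1,3,4}  [new]
{2,4,5} --p--> {1,2,3,4,5}  [seen]
{2,4,5} --q--> {1,2,3,4}  [seen]
{1,2,3,4} --p--> {1,2,3,4,5}  [seen]
{1,2,3,4} --q--> {1,2,3,4}  [seen]
{1,2,3,4,5} --p--> {1,2,3,4,5}  [seen]
{1,2,3,4,5} --q--> {1,2,3,4}  [seen]
{1,3,4} --p--> {1,2,3,4,5}  [seen]
{1,3,4} --q--> {1,2,3,4}  [seen]
Reachable DFA states: {1}, {3}, {4}, {1,2,4}, {1,2}, {2,4,5}, {1,2,3,4}, {1,2,3,4,5}, {1,3,4}.
{3} is among them.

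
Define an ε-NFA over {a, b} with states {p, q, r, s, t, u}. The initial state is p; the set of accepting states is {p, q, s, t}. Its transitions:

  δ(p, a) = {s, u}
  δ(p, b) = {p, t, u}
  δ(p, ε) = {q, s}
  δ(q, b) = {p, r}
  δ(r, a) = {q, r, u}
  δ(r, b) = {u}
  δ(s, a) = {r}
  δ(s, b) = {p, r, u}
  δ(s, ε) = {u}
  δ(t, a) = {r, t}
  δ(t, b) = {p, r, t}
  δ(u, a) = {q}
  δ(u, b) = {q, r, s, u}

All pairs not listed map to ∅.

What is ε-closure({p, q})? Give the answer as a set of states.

Begin with {p, q}.
p →ε {q, s}; add s.
s →ε {u}; add u.
ε-closure = {p, q, s, u}.

{p, q, s, u}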